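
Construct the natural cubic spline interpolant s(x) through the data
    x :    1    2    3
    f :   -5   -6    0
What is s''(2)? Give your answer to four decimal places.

Write M_i for s''(x_i). With h_i = 1, 1 and divided differences Δ_i = -1, 6, the continuity of s' gives the tridiagonal system
  1·M_0 + 4·M_1 + 1·M_2 = 6(Δ_1 - Δ_0) = 42
Natural end conditions: M_0 = M_2 = 0.
Solving: M_0 = 0, M_1 = 21/2, M_2 = 0.

10.5000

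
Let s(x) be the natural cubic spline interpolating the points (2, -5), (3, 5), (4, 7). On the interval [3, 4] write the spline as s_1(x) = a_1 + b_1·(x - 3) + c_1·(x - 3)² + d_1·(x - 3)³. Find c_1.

Let M_i = s''(x_i). Step sizes h_i = 1, 1; slopes of the chords Δ_i = (y_(i+1) - y_i)/h_i = 10, 2.
  1·M_0 + 4·M_1 + 1·M_2 = 6(Δ_1 - Δ_0) = -48
Natural end conditions: M_0 = M_2 = 0.
Solving: M_0 = 0, M_1 = -12, M_2 = 0.
On [3, 4], with s_1(x) = a_1 + b_1·(x - 3) + c_1·(x - 3)² + d_1·(x - 3)³: c_1 = M_1/2 = -6, d_1 = (M_2 - M_1)/(6h_1) = 2, b_1 = Δ_1 - h_1(2M_1 + M_2)/6 = 6.

-6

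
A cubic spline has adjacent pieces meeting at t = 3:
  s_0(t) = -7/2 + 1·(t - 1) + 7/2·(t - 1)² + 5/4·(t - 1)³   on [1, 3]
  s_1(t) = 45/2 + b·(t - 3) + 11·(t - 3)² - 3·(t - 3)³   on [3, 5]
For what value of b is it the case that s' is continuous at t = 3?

s_0'(t) = 1 + 7·(t - 1) + 15/4·(t - 1)², so s_0'(3) = 30. On the right, s_1'(3) = b, so b = 30.

30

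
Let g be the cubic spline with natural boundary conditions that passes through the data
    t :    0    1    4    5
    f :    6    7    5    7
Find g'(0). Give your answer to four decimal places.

1.3879

Put M_i = g'' at the i-th knot. Here h = (1, 3, 1) and Δ = (1, -2/3, 2), so the interior equations h_(i-1)·M_(i-1) + 2(h_(i-1)+h_i)·M_i + h_i·M_(i+1) = 6(Δ_i − Δ_(i-1)) read
  1·M_0 + 8·M_1 + 3·M_2 = 6(Δ_1 - Δ_0) = -10
  3·M_1 + 8·M_2 + 1·M_3 = 6(Δ_2 - Δ_1) = 16
Natural end conditions: M_0 = M_3 = 0.
Solving: M_0 = 0, M_1 = -128/55, M_2 = 158/55, M_3 = 0.
On [0, 1], g'(t) = b_0 + 2c_0·t + 3d_0·t² with b_0 = Δ_0 - h_0(2M_0 + M_1)/6 = 229/165, c_0 = M_0/2 = 0, d_0 = (M_1 - M_0)/(6h_0) = -64/165. So g'(0) = 229/165.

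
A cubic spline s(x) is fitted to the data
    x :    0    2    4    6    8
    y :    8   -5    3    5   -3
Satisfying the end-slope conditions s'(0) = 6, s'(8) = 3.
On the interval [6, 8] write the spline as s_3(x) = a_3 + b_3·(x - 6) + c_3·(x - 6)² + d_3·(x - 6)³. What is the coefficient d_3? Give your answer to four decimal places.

Let M_i = s''(x_i). Step sizes h_i = 2, 2, 2, 2; slopes of the chords Δ_i = (y_(i+1) - y_i)/h_i = -13/2, 4, 1, -4.
  2·M_0 + 8·M_1 + 2·M_2 = 6(Δ_1 - Δ_0) = 63
  2·M_1 + 8·M_2 + 2·M_3 = 6(Δ_2 - Δ_1) = -18
  2·M_2 + 8·M_3 + 2·M_4 = 6(Δ_3 - Δ_2) = -30
Clamped end conditions give two more equations: 2h_0·M_0 + h_0·M_1 = 6(Δ_0 - s'(0)) = -75 and h_3·M_3 + 2h_3·M_4 = 6(s'(8) - Δ_3) = 42.
Hence M_0 = -2979/112, M_1 = 879/56, M_2 = -75/16, M_3 = -333/56, M_4 = 1509/112.
On [6, 8], with s_3(x) = a_3 + b_3·(x - 6) + c_3·(x - 6)² + d_3·(x - 6)³: c_3 = M_3/2 = -333/112, d_3 = (M_4 - M_3)/(6h_3) = 725/448, b_3 = Δ_3 - h_3(2M_3 + M_4)/6 = -507/112.

1.6183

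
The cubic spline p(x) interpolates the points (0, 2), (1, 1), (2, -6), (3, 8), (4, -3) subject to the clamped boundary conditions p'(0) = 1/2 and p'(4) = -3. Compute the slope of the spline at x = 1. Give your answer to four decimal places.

-7.8482

Write m_i for p''(x_i). With h_i = 1, 1, 1, 1 and divided differences Δ_i = -1, -7, 14, -11, the continuity of p' gives the tridiagonal system
  1·m_0 + 4·m_1 + 1·m_2 = 6(Δ_1 - Δ_0) = -36
  1·m_1 + 4·m_2 + 1·m_3 = 6(Δ_2 - Δ_1) = 126
  1·m_2 + 4·m_3 + 1·m_4 = 6(Δ_3 - Δ_2) = -150
Clamped end conditions give two more equations: 2h_0·m_0 + h_0·m_1 = 6(Δ_0 - p'(0)) = -9 and h_3·m_3 + 2h_3·m_4 = 6(p'(4) - Δ_3) = 48.
Solving: m_0 = 431/56, m_1 = -683/28, m_2 = 431/8, m_3 = -1823/28, m_4 = 3167/56.
On [1, 2], p'(x) = b_1 + 2c_1·(x - 1) + 3d_1·(x - 1)² with b_1 = Δ_1 - h_1(2m_1 + m_2)/6 = -879/112, c_1 = m_1/2 = -683/56, d_1 = (m_2 - m_1)/(6h_1) = 1461/112. So p'(1) = -879/112.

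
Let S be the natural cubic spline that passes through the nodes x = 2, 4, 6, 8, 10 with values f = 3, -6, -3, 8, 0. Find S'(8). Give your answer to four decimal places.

1.4464

Put m_i = S'' at the i-th knot. Here h = (2, 2, 2, 2) and Δ = (-9/2, 3/2, 11/2, -4), so the interior equations h_(i-1)·m_(i-1) + 2(h_(i-1)+h_i)·m_i + h_i·m_(i+1) = 6(Δ_i − Δ_(i-1)) read
  2·m_0 + 8·m_1 + 2·m_2 = 6(Δ_1 - Δ_0) = 36
  2·m_1 + 8·m_2 + 2·m_3 = 6(Δ_2 - Δ_1) = 24
  2·m_2 + 8·m_3 + 2·m_4 = 6(Δ_3 - Δ_2) = -57
Natural end conditions: m_0 = m_4 = 0.
Hence m_0 = 0, m_1 = 387/112, m_2 = 117/28, m_3 = -915/112, m_4 = 0.
On [8, 10], S'(x) = b_3 + 2c_3·(x - 8) + 3d_3·(x - 8)² with b_3 = Δ_3 - h_3(2m_3 + m_4)/6 = 81/56, c_3 = m_3/2 = -915/224, d_3 = (m_4 - m_3)/(6h_3) = 305/448. So S'(8) = 81/56.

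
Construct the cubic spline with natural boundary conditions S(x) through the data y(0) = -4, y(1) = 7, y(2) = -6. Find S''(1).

Put σ_i = S'' at the i-th knot. Here h = (1, 1) and Δ = (11, -13), so the interior equations h_(i-1)·σ_(i-1) + 2(h_(i-1)+h_i)·σ_i + h_i·σ_(i+1) = 6(Δ_i − Δ_(i-1)) read
  1·σ_0 + 4·σ_1 + 1·σ_2 = 6(Δ_1 - Δ_0) = -144
Natural end conditions: σ_0 = σ_2 = 0.
Forward elimination and back-substitution give σ_0 = 0, σ_1 = -36, σ_2 = 0.

-36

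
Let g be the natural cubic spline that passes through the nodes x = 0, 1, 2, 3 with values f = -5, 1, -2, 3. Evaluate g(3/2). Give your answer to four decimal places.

Write σ_i for g''(x_i). With h_i = 1, 1, 1 and divided differences Δ_i = 6, -3, 5, the continuity of g' gives the tridiagonal system
  1·σ_0 + 4·σ_1 + 1·σ_2 = 6(Δ_1 - Δ_0) = -54
  1·σ_1 + 4·σ_2 + 1·σ_3 = 6(Δ_2 - Δ_1) = 48
Natural end conditions: σ_0 = σ_3 = 0.
Hence σ_0 = 0, σ_1 = -88/5, σ_2 = 82/5, σ_3 = 0.
On [1, 2], g(x) = 1 + 2/15·(x - 1) - 44/5·(x - 1)² + 17/3·(x - 1)³.
With (x - 1) = 1/2: g(3/2) = -17/40.

-0.4250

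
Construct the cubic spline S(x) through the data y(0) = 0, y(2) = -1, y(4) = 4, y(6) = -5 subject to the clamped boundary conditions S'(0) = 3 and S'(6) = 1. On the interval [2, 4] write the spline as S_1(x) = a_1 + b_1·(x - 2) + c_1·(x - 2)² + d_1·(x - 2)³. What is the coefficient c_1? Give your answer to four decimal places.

3.5167

With m_i denoting the second derivative at x_i, h_i = 2, 2, 2, and Δ_i = (y_(i+1) − y_i)/h_i = -1/2, 5/2, -9/2:
  2·m_0 + 8·m_1 + 2·m_2 = 6(Δ_1 - Δ_0) = 18
  2·m_1 + 8·m_2 + 2·m_3 = 6(Δ_2 - Δ_1) = -42
Clamped end conditions give two more equations: 2h_0·m_0 + h_0·m_1 = 6(Δ_0 - S'(0)) = -21 and h_2·m_2 + 2h_2·m_3 = 6(S'(6) - Δ_2) = 33.
Forward elimination and back-substitution give m_0 = -263/30, m_1 = 211/30, m_2 = -311/30, m_3 = 403/30.
On [2, 4], with S_1(x) = a_1 + b_1·(x - 2) + c_1·(x - 2)² + d_1·(x - 2)³: c_1 = m_1/2 = 211/60, d_1 = (m_2 - m_1)/(6h_1) = -29/20, b_1 = Δ_1 - h_1(2m_1 + m_2)/6 = 19/15.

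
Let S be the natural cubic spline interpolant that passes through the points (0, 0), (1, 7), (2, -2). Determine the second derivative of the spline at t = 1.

-24

Let σ_i = S''(x_i). Step sizes h_i = 1, 1; slopes of the chords Δ_i = (y_(i+1) - y_i)/h_i = 7, -9.
  1·σ_0 + 4·σ_1 + 1·σ_2 = 6(Δ_1 - Δ_0) = -96
Natural end conditions: σ_0 = σ_2 = 0.
Solving: σ_0 = 0, σ_1 = -24, σ_2 = 0.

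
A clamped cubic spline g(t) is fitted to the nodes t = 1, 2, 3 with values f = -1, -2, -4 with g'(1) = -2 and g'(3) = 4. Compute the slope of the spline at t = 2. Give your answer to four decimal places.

-2.7500

With M_i denoting the second derivative at x_i, h_i = 1, 1, and Δ_i = (y_(i+1) − y_i)/h_i = -1, -2:
  1·M_0 + 4·M_1 + 1·M_2 = 6(Δ_1 - Δ_0) = -6
Clamped end conditions give two more equations: 2h_0·M_0 + h_0·M_1 = 6(Δ_0 - g'(1)) = 6 and h_1·M_1 + 2h_1·M_2 = 6(g'(3) - Δ_1) = 36.
Hence M_0 = 15/2, M_1 = -9, M_2 = 45/2.
On [2, 3], g'(t) = b_1 + 2c_1·(t - 2) + 3d_1·(t - 2)² with b_1 = Δ_1 - h_1(2M_1 + M_2)/6 = -11/4, c_1 = M_1/2 = -9/2, d_1 = (M_2 - M_1)/(6h_1) = 21/4. So g'(2) = -11/4.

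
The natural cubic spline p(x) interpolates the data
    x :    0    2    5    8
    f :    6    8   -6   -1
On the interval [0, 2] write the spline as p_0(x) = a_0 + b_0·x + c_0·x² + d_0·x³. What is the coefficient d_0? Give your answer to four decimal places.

With M_i denoting the second derivative at x_i, h_i = 2, 3, 3, and Δ_i = (y_(i+1) − y_i)/h_i = 1, -14/3, 5/3:
  2·M_0 + 10·M_1 + 3·M_2 = 6(Δ_1 - Δ_0) = -34
  3·M_1 + 12·M_2 + 3·M_3 = 6(Δ_2 - Δ_1) = 38
Natural end conditions: M_0 = M_3 = 0.
Forward elimination and back-substitution give M_0 = 0, M_1 = -174/37, M_2 = 482/111, M_3 = 0.
On [0, 2], with p_0(x) = a_0 + b_0·x + c_0·x² + d_0·x³: c_0 = M_0/2 = 0, d_0 = (M_1 - M_0)/(6h_0) = -29/74, b_0 = Δ_0 - h_0(2M_0 + M_1)/6 = 95/37.

-0.3919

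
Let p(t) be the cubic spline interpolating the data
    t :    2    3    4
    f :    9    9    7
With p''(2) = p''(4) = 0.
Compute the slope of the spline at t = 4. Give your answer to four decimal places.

-2.5000

With σ_i denoting the second derivative at x_i, h_i = 1, 1, and Δ_i = (y_(i+1) − y_i)/h_i = 0, -2:
  1·σ_0 + 4·σ_1 + 1·σ_2 = 6(Δ_1 - Δ_0) = -12
Natural end conditions: σ_0 = σ_2 = 0.
Hence σ_0 = 0, σ_1 = -3, σ_2 = 0.
On [3, 4], p'(t) = b_1 + 2c_1·(t - 3) + 3d_1·(t - 3)² with b_1 = Δ_1 - h_1(2σ_1 + σ_2)/6 = -1, c_1 = σ_1/2 = -3/2, d_1 = (σ_2 - σ_1)/(6h_1) = 1/2. So p'(4) = -5/2.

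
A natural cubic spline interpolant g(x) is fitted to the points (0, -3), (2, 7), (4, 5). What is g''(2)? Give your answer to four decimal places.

-4.5000

Write M_i for g''(x_i). With h_i = 2, 2 and divided differences Δ_i = 5, -1, the continuity of g' gives the tridiagonal system
  2·M_0 + 8·M_1 + 2·M_2 = 6(Δ_1 - Δ_0) = -36
Natural end conditions: M_0 = M_2 = 0.
Solving: M_0 = 0, M_1 = -9/2, M_2 = 0.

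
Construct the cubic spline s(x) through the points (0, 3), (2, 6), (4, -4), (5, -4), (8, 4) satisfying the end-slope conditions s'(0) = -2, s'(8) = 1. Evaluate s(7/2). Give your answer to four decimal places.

Write M_i for s''(x_i). With h_i = 2, 2, 1, 3 and divided differences Δ_i = 3/2, -5, 0, 8/3, the continuity of s' gives the tridiagonal system
  2·M_0 + 8·M_1 + 2·M_2 = 6(Δ_1 - Δ_0) = -39
  2·M_1 + 6·M_2 + 1·M_3 = 6(Δ_2 - Δ_1) = 30
  1·M_2 + 8·M_3 + 3·M_4 = 6(Δ_3 - Δ_2) = 16
Clamped end conditions give two more equations: 2h_0·M_0 + h_0·M_1 = 6(Δ_0 - s'(0)) = 21 and h_3·M_3 + 2h_3·M_4 = 6(s'(8) - Δ_3) = -10.
Solving the tridiagonal system: M_0 = 1583/160, M_1 = -743/80, M_2 = 1241/160, M_3 = 163/80, M_4 = -1289/480.
On [2, 4], s(x) = 6 - 223/160·(x - 2) - 743/160·(x - 2)² + 909/640·(x - 2)³.
With (x - 2) = 3/2: s(7/2) = -8937/5120.

-1.7455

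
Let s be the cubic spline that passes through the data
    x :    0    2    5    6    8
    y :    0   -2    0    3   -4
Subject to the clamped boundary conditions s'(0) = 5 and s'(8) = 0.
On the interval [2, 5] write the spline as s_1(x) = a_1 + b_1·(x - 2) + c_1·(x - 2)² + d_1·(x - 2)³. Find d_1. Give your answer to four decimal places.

-0.0142

Write M_i for s''(x_i). With h_i = 2, 3, 1, 2 and divided differences Δ_i = -1, 2/3, 3, -7/2, the continuity of s' gives the tridiagonal system
  2·M_0 + 10·M_1 + 3·M_2 = 6(Δ_1 - Δ_0) = 10
  3·M_1 + 8·M_2 + 1·M_3 = 6(Δ_2 - Δ_1) = 14
  1·M_2 + 6·M_3 + 2·M_4 = 6(Δ_3 - Δ_2) = -39
Clamped end conditions give two more equations: 2h_0·M_0 + h_0·M_1 = 6(Δ_0 - s'(0)) = -36 and h_3·M_3 + 2h_3·M_4 = 6(s'(8) - Δ_3) = 21.
Forward elimination and back-substitution give M_0 = -1387/136, M_1 = 163/68, M_2 = 437/204, M_3 = -2107/204, M_4 = 4249/408.
On [2, 5], with s_1(x) = a_1 + b_1·(x - 2) + c_1·(x - 2)² + d_1·(x - 2)³: c_1 = M_1/2 = 163/136, d_1 = (M_2 - M_1)/(6h_1) = -13/918, b_1 = Δ_1 - h_1(2M_1 + M_2)/6 = -381/136.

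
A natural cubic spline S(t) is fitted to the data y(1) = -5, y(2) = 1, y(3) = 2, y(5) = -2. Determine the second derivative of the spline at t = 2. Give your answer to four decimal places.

-7.0435

With σ_i denoting the second derivative at x_i, h_i = 1, 1, 2, and Δ_i = (y_(i+1) − y_i)/h_i = 6, 1, -2:
  1·σ_0 + 4·σ_1 + 1·σ_2 = 6(Δ_1 - Δ_0) = -30
  1·σ_1 + 6·σ_2 + 2·σ_3 = 6(Δ_2 - Δ_1) = -18
Natural end conditions: σ_0 = σ_3 = 0.
Hence σ_0 = 0, σ_1 = -162/23, σ_2 = -42/23, σ_3 = 0.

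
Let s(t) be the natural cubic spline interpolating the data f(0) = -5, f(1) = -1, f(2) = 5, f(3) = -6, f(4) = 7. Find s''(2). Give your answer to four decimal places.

-40.2857

Write m_i for s''(x_i). With h_i = 1, 1, 1, 1 and divided differences Δ_i = 4, 6, -11, 13, the continuity of s' gives the tridiagonal system
  1·m_0 + 4·m_1 + 1·m_2 = 6(Δ_1 - Δ_0) = 12
  1·m_1 + 4·m_2 + 1·m_3 = 6(Δ_2 - Δ_1) = -102
  1·m_2 + 4·m_3 + 1·m_4 = 6(Δ_3 - Δ_2) = 144
Natural end conditions: m_0 = m_4 = 0.
Solving: m_0 = 0, m_1 = 183/14, m_2 = -282/7, m_3 = 645/14, m_4 = 0.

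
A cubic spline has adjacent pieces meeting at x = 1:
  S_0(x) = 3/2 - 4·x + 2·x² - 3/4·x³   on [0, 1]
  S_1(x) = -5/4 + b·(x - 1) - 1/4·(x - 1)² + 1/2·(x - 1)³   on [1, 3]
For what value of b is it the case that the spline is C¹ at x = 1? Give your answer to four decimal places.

S_0'(x) = -4 + 4·x - 9/4·x², so S_0'(1) = -9/4. On the right, S_1'(1) = b, so b = -9/4.

-2.2500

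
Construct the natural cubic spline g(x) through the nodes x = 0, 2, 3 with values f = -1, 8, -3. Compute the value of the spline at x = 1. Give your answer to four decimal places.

7.3750

With M_i denoting the second derivative at x_i, h_i = 2, 1, and Δ_i = (y_(i+1) − y_i)/h_i = 9/2, -11:
  2·M_0 + 6·M_1 + 1·M_2 = 6(Δ_1 - Δ_0) = -93
Natural end conditions: M_0 = M_2 = 0.
Forward elimination and back-substitution give M_0 = 0, M_1 = -31/2, M_2 = 0.
On [0, 2], g(x) = -1 + 29/3·x + 0·x² - 31/24·x³.
With x = 1: g(1) = 59/8.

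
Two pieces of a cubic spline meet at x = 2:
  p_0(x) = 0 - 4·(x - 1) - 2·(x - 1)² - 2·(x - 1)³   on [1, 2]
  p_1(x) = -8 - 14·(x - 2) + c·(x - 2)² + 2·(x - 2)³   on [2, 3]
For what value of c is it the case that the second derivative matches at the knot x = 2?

p_0''(x) = -4 - 12·(x - 1), so p_0''(2) = -16. On the right, p_1''(2) = 2c, so c = -8.

-8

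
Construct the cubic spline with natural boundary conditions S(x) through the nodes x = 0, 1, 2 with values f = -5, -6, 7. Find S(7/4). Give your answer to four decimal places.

2.9297

With σ_i denoting the second derivative at x_i, h_i = 1, 1, and Δ_i = (y_(i+1) − y_i)/h_i = -1, 13:
  1·σ_0 + 4·σ_1 + 1·σ_2 = 6(Δ_1 - Δ_0) = 84
Natural end conditions: σ_0 = σ_2 = 0.
Solving: σ_0 = 0, σ_1 = 21, σ_2 = 0.
On [1, 2], S(x) = -6 + 6·(x - 1) + 21/2·(x - 1)² - 7/2·(x - 1)³.
With (x - 1) = 3/4: S(7/4) = 375/128.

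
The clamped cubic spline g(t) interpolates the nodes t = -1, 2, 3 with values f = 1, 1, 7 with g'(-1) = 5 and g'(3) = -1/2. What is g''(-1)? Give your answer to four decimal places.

Let m_i = g''(x_i). Step sizes h_i = 3, 1; slopes of the chords Δ_i = (y_(i+1) - y_i)/h_i = 0, 6.
  3·m_0 + 8·m_1 + 1·m_2 = 6(Δ_1 - Δ_0) = 36
Clamped end conditions give two more equations: 2h_0·m_0 + h_0·m_1 = 6(Δ_0 - g'(-1)) = -30 and h_1·m_1 + 2h_1·m_2 = 6(g'(3) - Δ_1) = -39.
Hence m_0 = -87/8, m_1 = 47/4, m_2 = -203/8.

-10.8750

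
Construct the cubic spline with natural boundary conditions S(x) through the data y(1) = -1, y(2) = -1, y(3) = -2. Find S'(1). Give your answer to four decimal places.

Let M_i = S''(x_i). Step sizes h_i = 1, 1; slopes of the chords Δ_i = (y_(i+1) - y_i)/h_i = 0, -1.
  1·M_0 + 4·M_1 + 1·M_2 = 6(Δ_1 - Δ_0) = -6
Natural end conditions: M_0 = M_2 = 0.
Solving: M_0 = 0, M_1 = -3/2, M_2 = 0.
On [1, 2], S'(x) = b_0 + 2c_0·(x - 1) + 3d_0·(x - 1)² with b_0 = Δ_0 - h_0(2M_0 + M_1)/6 = 1/4, c_0 = M_0/2 = 0, d_0 = (M_1 - M_0)/(6h_0) = -1/4. So S'(1) = 1/4.

0.2500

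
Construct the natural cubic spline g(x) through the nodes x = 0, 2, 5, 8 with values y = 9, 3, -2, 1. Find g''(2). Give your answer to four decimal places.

Let M_i = g''(x_i). Step sizes h_i = 2, 3, 3; slopes of the chords Δ_i = (y_(i+1) - y_i)/h_i = -3, -5/3, 1.
  2·M_0 + 10·M_1 + 3·M_2 = 6(Δ_1 - Δ_0) = 8
  3·M_1 + 12·M_2 + 3·M_3 = 6(Δ_2 - Δ_1) = 16
Natural end conditions: M_0 = M_3 = 0.
Forward elimination and back-substitution give M_0 = 0, M_1 = 16/37, M_2 = 136/111, M_3 = 0.

0.4324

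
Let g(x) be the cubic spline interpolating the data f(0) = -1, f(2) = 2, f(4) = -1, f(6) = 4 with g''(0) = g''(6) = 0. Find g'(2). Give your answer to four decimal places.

Put M_i = g'' at the i-th knot. Here h = (2, 2, 2) and Δ = (3/2, -3/2, 5/2), so the interior equations h_(i-1)·M_(i-1) + 2(h_(i-1)+h_i)·M_i + h_i·M_(i+1) = 6(Δ_i − Δ_(i-1)) read
  2·M_0 + 8·M_1 + 2·M_2 = 6(Δ_1 - Δ_0) = -18
  2·M_1 + 8·M_2 + 2·M_3 = 6(Δ_2 - Δ_1) = 24
Natural end conditions: M_0 = M_3 = 0.
Hence M_0 = 0, M_1 = -16/5, M_2 = 19/5, M_3 = 0.
On [2, 4], g'(x) = b_1 + 2c_1·(x - 2) + 3d_1·(x - 2)² with b_1 = Δ_1 - h_1(2M_1 + M_2)/6 = -19/30, c_1 = M_1/2 = -8/5, d_1 = (M_2 - M_1)/(6h_1) = 7/12. So g'(2) = -19/30.

-0.6333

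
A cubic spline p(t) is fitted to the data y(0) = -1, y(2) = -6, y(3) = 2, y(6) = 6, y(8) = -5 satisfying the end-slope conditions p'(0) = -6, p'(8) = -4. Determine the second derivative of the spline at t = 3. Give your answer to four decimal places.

-5.1961

Write M_i for p''(x_i). With h_i = 2, 1, 3, 2 and divided differences Δ_i = -5/2, 8, 4/3, -11/2, the continuity of p' gives the tridiagonal system
  2·M_0 + 6·M_1 + 1·M_2 = 6(Δ_1 - Δ_0) = 63
  1·M_1 + 8·M_2 + 3·M_3 = 6(Δ_2 - Δ_1) = -40
  3·M_2 + 10·M_3 + 2·M_4 = 6(Δ_3 - Δ_2) = -41
Clamped end conditions give two more equations: 2h_0·M_0 + h_0·M_1 = 6(Δ_0 - p'(0)) = 21 and h_3·M_3 + 2h_3·M_4 = 6(p'(8) - Δ_3) = 9.
Forward elimination and back-substitution give M_0 = -53/102, M_1 = 1177/102, M_2 = -265/51, M_3 = -113/34, M_4 = 133/34.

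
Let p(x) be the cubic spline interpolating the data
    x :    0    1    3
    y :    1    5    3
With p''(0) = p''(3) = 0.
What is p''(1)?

-5

Put σ_i = p'' at the i-th knot. Here h = (1, 2) and Δ = (4, -1), so the interior equations h_(i-1)·σ_(i-1) + 2(h_(i-1)+h_i)·σ_i + h_i·σ_(i+1) = 6(Δ_i − Δ_(i-1)) read
  1·σ_0 + 6·σ_1 + 2·σ_2 = 6(Δ_1 - Δ_0) = -30
Natural end conditions: σ_0 = σ_2 = 0.
Solving: σ_0 = 0, σ_1 = -5, σ_2 = 0.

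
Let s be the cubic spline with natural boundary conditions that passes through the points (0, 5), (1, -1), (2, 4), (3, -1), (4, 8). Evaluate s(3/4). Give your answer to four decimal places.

-0.7832

Put σ_i = s'' at the i-th knot. Here h = (1, 1, 1, 1) and Δ = (-6, 5, -5, 9), so the interior equations h_(i-1)·σ_(i-1) + 2(h_(i-1)+h_i)·σ_i + h_i·σ_(i+1) = 6(Δ_i − Δ_(i-1)) read
  1·σ_0 + 4·σ_1 + 1·σ_2 = 6(Δ_1 - Δ_0) = 66
  1·σ_1 + 4·σ_2 + 1·σ_3 = 6(Δ_2 - Δ_1) = -60
  1·σ_2 + 4·σ_3 + 1·σ_4 = 6(Δ_3 - Δ_2) = 84
Natural end conditions: σ_0 = σ_4 = 0.
Hence σ_0 = 0, σ_1 = 657/28, σ_2 = -195/7, σ_3 = 783/28, σ_4 = 0.
On [0, 1], s(x) = 5 - 555/56·x + 0·x² + 219/56·x³.
With x = 3/4: s(3/4) = -401/512.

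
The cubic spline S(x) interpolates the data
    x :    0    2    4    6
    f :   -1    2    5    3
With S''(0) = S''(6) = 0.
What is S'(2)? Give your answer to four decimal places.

Let m_i = S''(x_i). Step sizes h_i = 2, 2, 2; slopes of the chords Δ_i = (y_(i+1) - y_i)/h_i = 3/2, 3/2, -1.
  2·m_0 + 8·m_1 + 2·m_2 = 6(Δ_1 - Δ_0) = 0
  2·m_1 + 8·m_2 + 2·m_3 = 6(Δ_2 - Δ_1) = -15
Natural end conditions: m_0 = m_3 = 0.
Solving the tridiagonal system: m_0 = 0, m_1 = 1/2, m_2 = -2, m_3 = 0.
On [2, 4], S'(x) = b_1 + 2c_1·(x - 2) + 3d_1·(x - 2)² with b_1 = Δ_1 - h_1(2m_1 + m_2)/6 = 11/6, c_1 = m_1/2 = 1/4, d_1 = (m_2 - m_1)/(6h_1) = -5/24. So S'(2) = 11/6.

1.8333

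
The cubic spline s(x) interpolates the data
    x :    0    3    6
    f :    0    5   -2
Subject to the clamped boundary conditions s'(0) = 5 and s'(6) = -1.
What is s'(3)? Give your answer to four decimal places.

With M_i denoting the second derivative at x_i, h_i = 3, 3, and Δ_i = (y_(i+1) − y_i)/h_i = 5/3, -7/3:
  3·M_0 + 12·M_1 + 3·M_2 = 6(Δ_1 - Δ_0) = -24
Clamped end conditions give two more equations: 2h_0·M_0 + h_0·M_1 = 6(Δ_0 - s'(0)) = -20 and h_1·M_1 + 2h_1·M_2 = 6(s'(6) - Δ_1) = 8.
Solving: M_0 = -7/3, M_1 = -2, M_2 = 7/3.
On [3, 6], s'(x) = b_1 + 2c_1·(x - 3) + 3d_1·(x - 3)² with b_1 = Δ_1 - h_1(2M_1 + M_2)/6 = -3/2, c_1 = M_1/2 = -1, d_1 = (M_2 - M_1)/(6h_1) = 13/54. So s'(3) = -3/2.

-1.5000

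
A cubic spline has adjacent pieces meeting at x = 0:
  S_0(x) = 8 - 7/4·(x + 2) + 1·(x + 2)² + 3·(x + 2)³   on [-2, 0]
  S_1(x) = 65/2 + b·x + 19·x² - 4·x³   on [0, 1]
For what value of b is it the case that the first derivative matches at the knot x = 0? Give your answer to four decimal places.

S_0'(x) = -7/4 + 2·(x + 2) + 9·(x + 2)², so S_0'(0) = 153/4. On the right, S_1'(0) = b, so b = 153/4.

38.2500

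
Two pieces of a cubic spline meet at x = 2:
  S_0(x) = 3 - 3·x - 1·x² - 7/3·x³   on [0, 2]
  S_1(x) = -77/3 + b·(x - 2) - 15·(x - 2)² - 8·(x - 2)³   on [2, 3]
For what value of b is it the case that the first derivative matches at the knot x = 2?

-35

S_0'(x) = -3 - 2·x - 7·x², so S_0'(2) = -35. On the right, S_1'(2) = b, so b = -35.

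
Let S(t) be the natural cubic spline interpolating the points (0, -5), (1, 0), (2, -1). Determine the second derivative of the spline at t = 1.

Put M_i = S'' at the i-th knot. Here h = (1, 1) and Δ = (5, -1), so the interior equations h_(i-1)·M_(i-1) + 2(h_(i-1)+h_i)·M_i + h_i·M_(i+1) = 6(Δ_i − Δ_(i-1)) read
  1·M_0 + 4·M_1 + 1·M_2 = 6(Δ_1 - Δ_0) = -36
Natural end conditions: M_0 = M_2 = 0.
Forward elimination and back-substitution give M_0 = 0, M_1 = -9, M_2 = 0.

-9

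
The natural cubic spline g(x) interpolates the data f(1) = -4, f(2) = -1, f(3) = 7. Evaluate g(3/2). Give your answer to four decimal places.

With m_i denoting the second derivative at x_i, h_i = 1, 1, and Δ_i = (y_(i+1) − y_i)/h_i = 3, 8:
  1·m_0 + 4·m_1 + 1·m_2 = 6(Δ_1 - Δ_0) = 30
Natural end conditions: m_0 = m_2 = 0.
Forward elimination and back-substitution give m_0 = 0, m_1 = 15/2, m_2 = 0.
On [1, 2], g(x) = -4 + 7/4·(x - 1) + 0·(x - 1)² + 5/4·(x - 1)³.
With (x - 1) = 1/2: g(3/2) = -95/32.

-2.9688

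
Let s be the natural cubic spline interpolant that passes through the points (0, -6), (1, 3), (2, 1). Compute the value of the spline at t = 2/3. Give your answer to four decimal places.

Write m_i for s''(x_i). With h_i = 1, 1 and divided differences Δ_i = 9, -2, the continuity of s' gives the tridiagonal system
  1·m_0 + 4·m_1 + 1·m_2 = 6(Δ_1 - Δ_0) = -66
Natural end conditions: m_0 = m_2 = 0.
Solving: m_0 = 0, m_1 = -33/2, m_2 = 0.
On [0, 1], s(t) = -6 + 47/4·t + 0·t² - 11/4·t³.
With t = 2/3: s(2/3) = 55/54.

1.0185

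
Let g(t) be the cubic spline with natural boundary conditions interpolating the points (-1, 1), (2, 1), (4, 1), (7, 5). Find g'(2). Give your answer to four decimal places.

-0.1667

With M_i denoting the second derivative at x_i, h_i = 3, 2, 3, and Δ_i = (y_(i+1) − y_i)/h_i = 0, 0, 4/3:
  3·M_0 + 10·M_1 + 2·M_2 = 6(Δ_1 - Δ_0) = 0
  2·M_1 + 10·M_2 + 3·M_3 = 6(Δ_2 - Δ_1) = 8
Natural end conditions: M_0 = M_3 = 0.
Forward elimination and back-substitution give M_0 = 0, M_1 = -1/6, M_2 = 5/6, M_3 = 0.
On [2, 4], g'(t) = b_1 + 2c_1·(t - 2) + 3d_1·(t - 2)² with b_1 = Δ_1 - h_1(2M_1 + M_2)/6 = -1/6, c_1 = M_1/2 = -1/12, d_1 = (M_2 - M_1)/(6h_1) = 1/12. So g'(2) = -1/6.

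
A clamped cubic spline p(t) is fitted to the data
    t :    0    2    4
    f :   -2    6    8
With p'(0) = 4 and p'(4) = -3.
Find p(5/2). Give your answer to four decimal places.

7.5781

With σ_i denoting the second derivative at x_i, h_i = 2, 2, and Δ_i = (y_(i+1) − y_i)/h_i = 4, 1:
  2·σ_0 + 8·σ_1 + 2·σ_2 = 6(Δ_1 - Δ_0) = -18
Clamped end conditions give two more equations: 2h_0·σ_0 + h_0·σ_1 = 6(Δ_0 - p'(0)) = 0 and h_1·σ_1 + 2h_1·σ_2 = 6(p'(4) - Δ_1) = -24.
Solving: σ_0 = 1/2, σ_1 = -1, σ_2 = -11/2.
On [2, 4], p(t) = 6 + 7/2·(t - 2) - 1/2·(t - 2)² - 3/8·(t - 2)³.
With (t - 2) = 1/2: p(5/2) = 485/64.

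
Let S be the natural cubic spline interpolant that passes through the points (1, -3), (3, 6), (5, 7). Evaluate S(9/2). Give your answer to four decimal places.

7.2188

Put M_i = S'' at the i-th knot. Here h = (2, 2) and Δ = (9/2, 1/2), so the interior equations h_(i-1)·M_(i-1) + 2(h_(i-1)+h_i)·M_i + h_i·M_(i+1) = 6(Δ_i − Δ_(i-1)) read
  2·M_0 + 8·M_1 + 2·M_2 = 6(Δ_1 - Δ_0) = -24
Natural end conditions: M_0 = M_2 = 0.
Solving: M_0 = 0, M_1 = -3, M_2 = 0.
On [3, 5], S(x) = 6 + 5/2·(x - 3) - 3/2·(x - 3)² + 1/4·(x - 3)³.
With (x - 3) = 3/2: S(9/2) = 231/32.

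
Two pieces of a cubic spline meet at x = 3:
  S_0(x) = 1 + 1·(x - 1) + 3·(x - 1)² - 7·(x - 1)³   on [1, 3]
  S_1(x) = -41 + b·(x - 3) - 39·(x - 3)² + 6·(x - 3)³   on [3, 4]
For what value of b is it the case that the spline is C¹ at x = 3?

-71

S_0'(x) = 1 + 6·(x - 1) - 21·(x - 1)², so S_0'(3) = -71. On the right, S_1'(3) = b, so b = -71.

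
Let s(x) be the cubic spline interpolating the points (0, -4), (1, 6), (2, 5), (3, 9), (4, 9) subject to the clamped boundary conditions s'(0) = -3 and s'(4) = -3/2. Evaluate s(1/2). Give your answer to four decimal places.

-0.3292

Put M_i = s'' at the i-th knot. Here h = (1, 1, 1, 1) and Δ = (10, -1, 4, 0), so the interior equations h_(i-1)·M_(i-1) + 2(h_(i-1)+h_i)·M_i + h_i·M_(i+1) = 6(Δ_i − Δ_(i-1)) read
  1·M_0 + 4·M_1 + 1·M_2 = 6(Δ_1 - Δ_0) = -66
  1·M_1 + 4·M_2 + 1·M_3 = 6(Δ_2 - Δ_1) = 30
  1·M_2 + 4·M_3 + 1·M_4 = 6(Δ_3 - Δ_2) = -24
Clamped end conditions give two more equations: 2h_0·M_0 + h_0·M_1 = 6(Δ_0 - s'(0)) = 78 and h_3·M_3 + 2h_3·M_4 = 6(s'(4) - Δ_3) = -9.
Solving the tridiagonal system: M_0 = 3177/56, M_1 = -993/28, M_2 = 153/8, M_3 = -309/28, M_4 = 57/56.
On [0, 1], s(x) = -4 - 3·x + 3177/112·x² - 1721/112·x³.
With x = 1/2: s(1/2) = -295/896.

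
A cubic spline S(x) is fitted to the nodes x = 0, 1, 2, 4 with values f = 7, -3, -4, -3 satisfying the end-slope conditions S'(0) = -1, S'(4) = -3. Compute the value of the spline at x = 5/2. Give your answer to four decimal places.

-2.8210

Let σ_i = S''(x_i). Step sizes h_i = 1, 1, 2; slopes of the chords Δ_i = (y_(i+1) - y_i)/h_i = -10, -1, 1/2.
  1·σ_0 + 4·σ_1 + 1·σ_2 = 6(Δ_1 - Δ_0) = 54
  1·σ_1 + 6·σ_2 + 2·σ_3 = 6(Δ_2 - Δ_1) = 9
Clamped end conditions give two more equations: 2h_0·σ_0 + h_0·σ_1 = 6(Δ_0 - S'(0)) = -54 and h_2·σ_2 + 2h_2·σ_3 = 6(S'(4) - Δ_2) = -21.
Hence σ_0 = -851/22, σ_1 = 257/11, σ_2 = -17/22, σ_3 = -107/22.
On [2, 4], S(x) = -4 + 29/11·(x - 2) - 17/44·(x - 2)² - 15/44·(x - 2)³.
With (x - 2) = 1/2: S(5/2) = -993/352.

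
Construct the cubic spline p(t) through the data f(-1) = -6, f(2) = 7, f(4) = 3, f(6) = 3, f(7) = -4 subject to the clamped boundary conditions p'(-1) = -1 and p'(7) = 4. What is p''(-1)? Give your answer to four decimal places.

9.4088

With σ_i denoting the second derivative at x_i, h_i = 3, 2, 2, 1, and Δ_i = (y_(i+1) − y_i)/h_i = 13/3, -2, 0, -7:
  3·σ_0 + 10·σ_1 + 2·σ_2 = 6(Δ_1 - Δ_0) = -38
  2·σ_1 + 8·σ_2 + 2·σ_3 = 6(Δ_2 - Δ_1) = 12
  2·σ_2 + 6·σ_3 + 1·σ_4 = 6(Δ_3 - Δ_2) = -42
Clamped end conditions give two more equations: 2h_0·σ_0 + h_0·σ_1 = 6(Δ_0 - p'(-1)) = 32 and h_3·σ_3 + 2h_3·σ_4 = 6(p'(7) - Δ_3) = 66.
Forward elimination and back-substitution give σ_0 = 1496/159, σ_1 = -432/53, σ_2 = 405/53, σ_3 = -870/53, σ_4 = 2184/53.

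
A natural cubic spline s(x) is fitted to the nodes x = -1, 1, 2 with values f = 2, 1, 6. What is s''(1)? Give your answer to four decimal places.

5.5000

Write M_i for s''(x_i). With h_i = 2, 1 and divided differences Δ_i = -1/2, 5, the continuity of s' gives the tridiagonal system
  2·M_0 + 6·M_1 + 1·M_2 = 6(Δ_1 - Δ_0) = 33
Natural end conditions: M_0 = M_2 = 0.
Forward elimination and back-substitution give M_0 = 0, M_1 = 11/2, M_2 = 0.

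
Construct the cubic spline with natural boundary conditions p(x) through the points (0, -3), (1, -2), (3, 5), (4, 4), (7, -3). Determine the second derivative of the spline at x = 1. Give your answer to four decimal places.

4.4840

With M_i denoting the second derivative at x_i, h_i = 1, 2, 1, 3, and Δ_i = (y_(i+1) − y_i)/h_i = 1, 7/2, -1, -7/3:
  1·M_0 + 6·M_1 + 2·M_2 = 6(Δ_1 - Δ_0) = 15
  2·M_1 + 6·M_2 + 1·M_3 = 6(Δ_2 - Δ_1) = -27
  1·M_2 + 8·M_3 + 3·M_4 = 6(Δ_3 - Δ_2) = -8
Natural end conditions: M_0 = M_4 = 0.
Forward elimination and back-substitution give M_0 = 0, M_1 = 1121/250, M_2 = -744/125, M_3 = -32/125, M_4 = 0.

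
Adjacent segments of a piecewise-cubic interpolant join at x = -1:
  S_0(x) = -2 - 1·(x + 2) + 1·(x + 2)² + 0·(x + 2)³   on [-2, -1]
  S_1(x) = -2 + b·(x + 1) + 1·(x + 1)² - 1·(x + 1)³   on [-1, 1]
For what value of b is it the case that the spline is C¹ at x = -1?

1

S_0'(x) = -1 + 2·(x + 2) + 0·(x + 2)², so S_0'(-1) = 1. On the right, S_1'(-1) = b, so b = 1.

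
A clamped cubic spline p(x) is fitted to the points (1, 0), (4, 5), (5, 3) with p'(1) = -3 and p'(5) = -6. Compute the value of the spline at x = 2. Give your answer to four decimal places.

-0.2593

With M_i denoting the second derivative at x_i, h_i = 3, 1, and Δ_i = (y_(i+1) − y_i)/h_i = 5/3, -2:
  3·M_0 + 8·M_1 + 1·M_2 = 6(Δ_1 - Δ_0) = -22
Clamped end conditions give two more equations: 2h_0·M_0 + h_0·M_1 = 6(Δ_0 - p'(1)) = 28 and h_1·M_1 + 2h_1·M_2 = 6(p'(5) - Δ_1) = -24.
Forward elimination and back-substitution give M_0 = 20/3, M_1 = -4, M_2 = -10.
On [1, 4], p(x) = 0 - 3·(x - 1) + 10/3·(x - 1)² - 16/27·(x - 1)³.
With (x - 1) = 1: p(2) = -7/27.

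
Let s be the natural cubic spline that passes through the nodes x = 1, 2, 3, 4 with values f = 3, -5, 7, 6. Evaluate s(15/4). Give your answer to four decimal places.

7.3750

Let m_i = s''(x_i). Step sizes h_i = 1, 1, 1; slopes of the chords Δ_i = (y_(i+1) - y_i)/h_i = -8, 12, -1.
  1·m_0 + 4·m_1 + 1·m_2 = 6(Δ_1 - Δ_0) = 120
  1·m_1 + 4·m_2 + 1·m_3 = 6(Δ_2 - Δ_1) = -78
Natural end conditions: m_0 = m_3 = 0.
Solving the tridiagonal system: m_0 = 0, m_1 = 186/5, m_2 = -144/5, m_3 = 0.
On [3, 4], s(x) = 7 + 43/5·(x - 3) - 72/5·(x - 3)² + 24/5·(x - 3)³.
With (x - 3) = 3/4: s(15/4) = 59/8.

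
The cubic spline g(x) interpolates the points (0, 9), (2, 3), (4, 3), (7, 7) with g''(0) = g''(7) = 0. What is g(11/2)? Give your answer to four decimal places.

Write M_i for g''(x_i). With h_i = 2, 2, 3 and divided differences Δ_i = -3, 0, 4/3, the continuity of g' gives the tridiagonal system
  2·M_0 + 8·M_1 + 2·M_2 = 6(Δ_1 - Δ_0) = 18
  2·M_1 + 10·M_2 + 3·M_3 = 6(Δ_2 - Δ_1) = 8
Natural end conditions: M_0 = M_3 = 0.
Hence M_0 = 0, M_1 = 41/19, M_2 = 7/19, M_3 = 0.
On [4, 7], g(x) = 3 + 55/57·(x - 4) + 7/38·(x - 4)² - 7/342·(x - 4)³.
With (x - 4) = 3/2: g(11/2) = 1457/304.

4.7928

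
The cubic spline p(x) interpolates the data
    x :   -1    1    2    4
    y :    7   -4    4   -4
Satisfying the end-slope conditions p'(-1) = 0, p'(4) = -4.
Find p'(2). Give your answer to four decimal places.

With m_i denoting the second derivative at x_i, h_i = 2, 1, 2, and Δ_i = (y_(i+1) − y_i)/h_i = -11/2, 8, -4:
  2·m_0 + 6·m_1 + 1·m_2 = 6(Δ_1 - Δ_0) = 81
  1·m_1 + 6·m_2 + 2·m_3 = 6(Δ_2 - Δ_1) = -72
Clamped end conditions give two more equations: 2h_0·m_0 + h_0·m_1 = 6(Δ_0 - p'(-1)) = -33 and h_2·m_2 + 2h_2·m_3 = 6(p'(4) - Δ_2) = 0.
Hence m_0 = -637/32, m_1 = 373/16, m_2 = -305/16, m_3 = 305/32.
On [2, 4], p'(x) = b_2 + 2c_2·(x - 2) + 3d_2·(x - 2)² with b_2 = Δ_2 - h_2(2m_2 + m_3)/6 = 177/32, c_2 = m_2/2 = -305/32, d_2 = (m_3 - m_2)/(6h_2) = 305/128. So p'(2) = 177/32.

5.5313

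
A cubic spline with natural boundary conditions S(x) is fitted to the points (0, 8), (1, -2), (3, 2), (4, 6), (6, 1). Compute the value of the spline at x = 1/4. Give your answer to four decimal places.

Let m_i = S''(x_i). Step sizes h_i = 1, 2, 1, 2; slopes of the chords Δ_i = (y_(i+1) - y_i)/h_i = -10, 2, 4, -5/2.
  1·m_0 + 6·m_1 + 2·m_2 = 6(Δ_1 - Δ_0) = 72
  2·m_1 + 6·m_2 + 1·m_3 = 6(Δ_2 - Δ_1) = 12
  1·m_2 + 6·m_3 + 2·m_4 = 6(Δ_3 - Δ_2) = -39
Natural end conditions: m_0 = m_4 = 0.
Solving: m_0 = 0, m_1 = 383/31, m_2 = -33/31, m_3 = -196/31, m_4 = 0.
On [0, 1], S(x) = 8 - 2243/186·x + 0·x² + 383/186·x³.
With x = 1/4: S(1/4) = 19909/3968.

5.0174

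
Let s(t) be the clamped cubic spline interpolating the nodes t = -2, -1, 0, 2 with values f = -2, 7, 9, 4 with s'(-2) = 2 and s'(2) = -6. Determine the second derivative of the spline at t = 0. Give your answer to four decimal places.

Write M_i for s''(x_i). With h_i = 1, 1, 2 and divided differences Δ_i = 9, 2, -5/2, the continuity of s' gives the tridiagonal system
  1·M_0 + 4·M_1 + 1·M_2 = 6(Δ_1 - Δ_0) = -42
  1·M_1 + 6·M_2 + 2·M_3 = 6(Δ_2 - Δ_1) = -27
Clamped end conditions give two more equations: 2h_0·M_0 + h_0·M_1 = 6(Δ_0 - s'(-2)) = 42 and h_2·M_2 + 2h_2·M_3 = 6(s'(2) - Δ_2) = -21.
Hence M_0 = 661/22, M_1 = -199/11, M_2 = 7/22, M_3 = -119/22.

0.3182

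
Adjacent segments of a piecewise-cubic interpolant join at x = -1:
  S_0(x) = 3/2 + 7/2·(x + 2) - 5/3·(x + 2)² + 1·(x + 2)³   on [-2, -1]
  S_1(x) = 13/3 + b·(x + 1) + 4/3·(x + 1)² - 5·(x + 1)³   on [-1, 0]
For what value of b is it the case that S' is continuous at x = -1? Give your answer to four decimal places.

3.1667

S_0'(x) = 7/2 - 10/3·(x + 2) + 3·(x + 2)², so S_0'(-1) = 19/6. On the right, S_1'(-1) = b, so b = 19/6.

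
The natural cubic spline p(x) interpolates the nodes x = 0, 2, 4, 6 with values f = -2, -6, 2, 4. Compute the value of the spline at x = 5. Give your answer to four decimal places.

Let M_i = p''(x_i). Step sizes h_i = 2, 2, 2; slopes of the chords Δ_i = (y_(i+1) - y_i)/h_i = -2, 4, 1.
  2·M_0 + 8·M_1 + 2·M_2 = 6(Δ_1 - Δ_0) = 36
  2·M_1 + 8·M_2 + 2·M_3 = 6(Δ_2 - Δ_1) = -18
Natural end conditions: M_0 = M_3 = 0.
Hence M_0 = 0, M_1 = 27/5, M_2 = -18/5, M_3 = 0.
On [4, 6], p(x) = 2 + 17/5·(x - 4) - 9/5·(x - 4)² + 3/10·(x - 4)³.
With (x - 4) = 1: p(5) = 39/10.

3.9000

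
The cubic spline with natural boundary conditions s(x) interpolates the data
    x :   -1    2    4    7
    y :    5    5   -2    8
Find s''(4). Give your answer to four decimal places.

4.7083

Let σ_i = s''(x_i). Step sizes h_i = 3, 2, 3; slopes of the chords Δ_i = (y_(i+1) - y_i)/h_i = 0, -7/2, 10/3.
  3·σ_0 + 10·σ_1 + 2·σ_2 = 6(Δ_1 - Δ_0) = -21
  2·σ_1 + 10·σ_2 + 3·σ_3 = 6(Δ_2 - Δ_1) = 41
Natural end conditions: σ_0 = σ_3 = 0.
Forward elimination and back-substitution give σ_0 = 0, σ_1 = -73/24, σ_2 = 113/24, σ_3 = 0.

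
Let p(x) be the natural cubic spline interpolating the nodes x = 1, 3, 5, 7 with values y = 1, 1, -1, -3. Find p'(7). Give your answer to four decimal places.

With M_i denoting the second derivative at x_i, h_i = 2, 2, 2, and Δ_i = (y_(i+1) − y_i)/h_i = 0, -1, -1:
  2·M_0 + 8·M_1 + 2·M_2 = 6(Δ_1 - Δ_0) = -6
  2·M_1 + 8·M_2 + 2·M_3 = 6(Δ_2 - Δ_1) = 0
Natural end conditions: M_0 = M_3 = 0.
Solving: M_0 = 0, M_1 = -4/5, M_2 = 1/5, M_3 = 0.
On [5, 7], p'(x) = b_2 + 2c_2·(x - 5) + 3d_2·(x - 5)² with b_2 = Δ_2 - h_2(2M_2 + M_3)/6 = -17/15, c_2 = M_2/2 = 1/10, d_2 = (M_3 - M_2)/(6h_2) = -1/60. So p'(7) = -14/15.

-0.9333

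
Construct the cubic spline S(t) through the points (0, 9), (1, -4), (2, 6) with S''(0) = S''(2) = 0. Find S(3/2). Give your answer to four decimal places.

With M_i denoting the second derivative at x_i, h_i = 1, 1, and Δ_i = (y_(i+1) − y_i)/h_i = -13, 10:
  1·M_0 + 4·M_1 + 1·M_2 = 6(Δ_1 - Δ_0) = 138
Natural end conditions: M_0 = M_2 = 0.
Hence M_0 = 0, M_1 = 69/2, M_2 = 0.
On [1, 2], S(t) = -4 - 3/2·(t - 1) + 69/4·(t - 1)² - 23/4·(t - 1)³.
With (t - 1) = 1/2: S(3/2) = -37/32.

-1.1563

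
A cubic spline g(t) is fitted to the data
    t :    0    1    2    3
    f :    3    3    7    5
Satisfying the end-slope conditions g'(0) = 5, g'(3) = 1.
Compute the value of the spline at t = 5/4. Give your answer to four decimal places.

3.8000

Write σ_i for g''(x_i). With h_i = 1, 1, 1 and divided differences Δ_i = 0, 4, -2, the continuity of g' gives the tridiagonal system
  1·σ_0 + 4·σ_1 + 1·σ_2 = 6(Δ_1 - Δ_0) = 24
  1·σ_1 + 4·σ_2 + 1·σ_3 = 6(Δ_2 - Δ_1) = -36
Clamped end conditions give two more equations: 2h_0·σ_0 + h_0·σ_1 = 6(Δ_0 - g'(0)) = -30 and h_2·σ_2 + 2h_2·σ_3 = 6(g'(3) - Δ_2) = 18.
Solving: σ_0 = -346/15, σ_1 = 242/15, σ_2 = -262/15, σ_3 = 266/15.
On [1, 2], g(t) = 3 + 23/15·(t - 1) + 121/15·(t - 1)² - 28/5·(t - 1)³.
With (t - 1) = 1/4: g(5/4) = 19/5.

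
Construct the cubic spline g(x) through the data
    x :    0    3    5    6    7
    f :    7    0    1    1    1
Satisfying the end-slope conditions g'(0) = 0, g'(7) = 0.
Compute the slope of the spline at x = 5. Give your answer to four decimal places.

0.4712

Put σ_i = g'' at the i-th knot. Here h = (3, 2, 1, 1) and Δ = (-7/3, 1/2, 0, 0), so the interior equations h_(i-1)·σ_(i-1) + 2(h_(i-1)+h_i)·σ_i + h_i·σ_(i+1) = 6(Δ_i − Δ_(i-1)) read
  3·σ_0 + 10·σ_1 + 2·σ_2 = 6(Δ_1 - Δ_0) = 17
  2·σ_1 + 6·σ_2 + 1·σ_3 = 6(Δ_2 - Δ_1) = -3
  1·σ_2 + 4·σ_3 + 1·σ_4 = 6(Δ_3 - Δ_2) = 0
Clamped end conditions give two more equations: 2h_0·σ_0 + h_0·σ_1 = 6(Δ_0 - g'(0)) = -14 and h_3·σ_3 + 2h_3·σ_4 = 6(g'(7) - Δ_3) = 0.
Solving: σ_0 = -1229/312, σ_1 = 167/52, σ_2 = -343/208, σ_3 = 49/104, σ_4 = -49/208.
On [5, 6], g'(x) = b_2 + 2c_2·(x - 5) + 3d_2·(x - 5)² with b_2 = Δ_2 - h_2(2σ_2 + σ_3)/6 = 49/104, c_2 = σ_2/2 = -343/416, d_2 = (σ_3 - σ_2)/(6h_2) = 147/416. So g'(5) = 49/104.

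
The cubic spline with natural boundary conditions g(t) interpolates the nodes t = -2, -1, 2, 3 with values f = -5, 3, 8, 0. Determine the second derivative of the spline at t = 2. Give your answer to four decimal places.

With M_i denoting the second derivative at x_i, h_i = 1, 3, 1, and Δ_i = (y_(i+1) − y_i)/h_i = 8, 5/3, -8:
  1·M_0 + 8·M_1 + 3·M_2 = 6(Δ_1 - Δ_0) = -38
  3·M_1 + 8·M_2 + 1·M_3 = 6(Δ_2 - Δ_1) = -58
Natural end conditions: M_0 = M_3 = 0.
Solving the tridiagonal system: M_0 = 0, M_1 = -26/11, M_2 = -70/11, M_3 = 0.

-6.3636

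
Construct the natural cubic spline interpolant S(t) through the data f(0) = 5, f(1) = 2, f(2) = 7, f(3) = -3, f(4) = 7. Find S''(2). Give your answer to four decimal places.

Let m_i = S''(x_i). Step sizes h_i = 1, 1, 1, 1; slopes of the chords Δ_i = (y_(i+1) - y_i)/h_i = -3, 5, -10, 10.
  1·m_0 + 4·m_1 + 1·m_2 = 6(Δ_1 - Δ_0) = 48
  1·m_1 + 4·m_2 + 1·m_3 = 6(Δ_2 - Δ_1) = -90
  1·m_2 + 4·m_3 + 1·m_4 = 6(Δ_3 - Δ_2) = 120
Natural end conditions: m_0 = m_4 = 0.
Hence m_0 = 0, m_1 = 150/7, m_2 = -264/7, m_3 = 276/7, m_4 = 0.

-37.7143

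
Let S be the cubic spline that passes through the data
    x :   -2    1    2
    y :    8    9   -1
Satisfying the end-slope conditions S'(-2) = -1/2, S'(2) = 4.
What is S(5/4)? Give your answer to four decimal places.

Put M_i = S'' at the i-th knot. Here h = (3, 1) and Δ = (1/3, -10), so the interior equations h_(i-1)·M_(i-1) + 2(h_(i-1)+h_i)·M_i + h_i·M_(i+1) = 6(Δ_i − Δ_(i-1)) read
  3·M_0 + 8·M_1 + 1·M_2 = 6(Δ_1 - Δ_0) = -62
Clamped end conditions give two more equations: 2h_0·M_0 + h_0·M_1 = 6(Δ_0 - S'(-2)) = 5 and h_1·M_1 + 2h_1·M_2 = 6(S'(2) - Δ_1) = 84.
Solving: M_0 = 233/24, M_1 = -71/4, M_2 = 407/8.
On [1, 2], S(x) = 9 - 201/16·(x - 1) - 71/8·(x - 1)² + 183/16·(x - 1)³.
With (x - 1) = 1/4: S(5/4) = 5615/1024.

5.4834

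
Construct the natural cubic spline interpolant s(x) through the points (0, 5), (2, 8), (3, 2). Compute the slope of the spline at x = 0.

4

Put σ_i = s'' at the i-th knot. Here h = (2, 1) and Δ = (3/2, -6), so the interior equations h_(i-1)·σ_(i-1) + 2(h_(i-1)+h_i)·σ_i + h_i·σ_(i+1) = 6(Δ_i − Δ_(i-1)) read
  2·σ_0 + 6·σ_1 + 1·σ_2 = 6(Δ_1 - Δ_0) = -45
Natural end conditions: σ_0 = σ_2 = 0.
Hence σ_0 = 0, σ_1 = -15/2, σ_2 = 0.
On [0, 2], s'(x) = b_0 + 2c_0·x + 3d_0·x² with b_0 = Δ_0 - h_0(2σ_0 + σ_1)/6 = 4, c_0 = σ_0/2 = 0, d_0 = (σ_1 - σ_0)/(6h_0) = -5/8. So s'(0) = 4.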